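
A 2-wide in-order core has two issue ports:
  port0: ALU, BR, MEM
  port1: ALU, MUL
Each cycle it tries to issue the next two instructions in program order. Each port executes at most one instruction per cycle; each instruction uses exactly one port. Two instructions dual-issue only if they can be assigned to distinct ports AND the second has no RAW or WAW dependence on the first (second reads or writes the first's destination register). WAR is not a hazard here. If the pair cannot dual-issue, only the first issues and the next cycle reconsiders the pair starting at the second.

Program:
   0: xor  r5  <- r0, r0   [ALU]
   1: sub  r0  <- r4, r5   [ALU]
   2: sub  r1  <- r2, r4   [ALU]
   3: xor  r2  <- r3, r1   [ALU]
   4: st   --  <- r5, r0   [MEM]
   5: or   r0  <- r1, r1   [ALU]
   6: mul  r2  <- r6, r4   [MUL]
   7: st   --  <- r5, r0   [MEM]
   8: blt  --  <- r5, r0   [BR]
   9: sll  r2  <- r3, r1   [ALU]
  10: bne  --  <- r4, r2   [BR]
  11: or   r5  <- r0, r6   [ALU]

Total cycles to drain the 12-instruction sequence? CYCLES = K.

t=0 i0:xor.ALU ; RAW r5
t=1 i1&i2:sub.ALU+sub.ALU ; pair
t=2 i3&i4:xor.ALU+st.MEM ; pair
t=3 i5&i6:or.ALU+mul.MUL ; pair
t=4 i7:st.MEM ; no-port MEM/BR
t=5 i8&i9:blt.BR+sll.ALU ; pair
t=6 i10&i11:bne.BR+or.ALU ; pair

CYCLES = 7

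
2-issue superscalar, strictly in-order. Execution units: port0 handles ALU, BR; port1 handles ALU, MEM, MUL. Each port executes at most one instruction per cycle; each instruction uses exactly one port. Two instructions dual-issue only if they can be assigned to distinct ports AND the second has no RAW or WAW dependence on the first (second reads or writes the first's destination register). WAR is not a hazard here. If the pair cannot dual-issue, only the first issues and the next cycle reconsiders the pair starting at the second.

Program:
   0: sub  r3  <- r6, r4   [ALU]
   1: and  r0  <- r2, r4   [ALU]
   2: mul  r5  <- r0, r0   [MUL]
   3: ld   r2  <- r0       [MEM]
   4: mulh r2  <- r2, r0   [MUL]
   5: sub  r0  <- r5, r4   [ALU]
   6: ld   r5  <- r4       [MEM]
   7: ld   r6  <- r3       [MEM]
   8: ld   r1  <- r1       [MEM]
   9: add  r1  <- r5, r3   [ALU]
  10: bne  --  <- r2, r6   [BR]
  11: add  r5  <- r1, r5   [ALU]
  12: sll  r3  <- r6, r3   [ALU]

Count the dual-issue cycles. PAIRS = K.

PAIRS = 4

[0] i0&i1  sub and  -- dual
[1] i2  mul  -- no-port MUL/MEM
[2] i3  ld  -- no-port MEM/MUL
[3] i4&i5  mulh sub  -- dual
[4] i6  ld  -- no-port MEM/MEM
[5] i7  ld  -- no-port MEM/MEM
[6] i8  ld  -- WAW r1
[7] i9&i10  add bne  -- dual
[8] i11&i12  add sll  -- dual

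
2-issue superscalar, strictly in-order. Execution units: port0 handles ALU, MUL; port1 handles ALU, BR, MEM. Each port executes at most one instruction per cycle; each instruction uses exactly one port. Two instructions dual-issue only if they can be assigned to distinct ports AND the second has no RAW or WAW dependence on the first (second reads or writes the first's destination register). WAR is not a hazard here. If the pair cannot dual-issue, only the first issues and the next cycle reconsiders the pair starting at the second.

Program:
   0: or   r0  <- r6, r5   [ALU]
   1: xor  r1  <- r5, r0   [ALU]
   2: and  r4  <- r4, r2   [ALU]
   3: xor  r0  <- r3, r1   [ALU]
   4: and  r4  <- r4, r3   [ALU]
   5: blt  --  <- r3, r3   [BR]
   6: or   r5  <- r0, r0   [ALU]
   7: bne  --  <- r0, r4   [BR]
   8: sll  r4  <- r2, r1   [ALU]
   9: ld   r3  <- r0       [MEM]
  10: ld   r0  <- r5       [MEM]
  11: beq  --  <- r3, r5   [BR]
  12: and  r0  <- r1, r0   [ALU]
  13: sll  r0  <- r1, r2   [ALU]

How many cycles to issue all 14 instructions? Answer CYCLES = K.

#0 head=0: or.ALU i0 RAW r0
#1 head=1: xor.ALU/and.ALU i1&i2 2-wide
#2 head=3: xor.ALU/and.ALU i3&i4 2-wide
#3 head=5: blt.BR/or.ALU i5&i6 2-wide
#4 head=7: bne.BR/sll.ALU i7&i8 2-wide
#5 head=9: ld.MEM i9 no-port MEM/MEM
#6 head=10: ld.MEM i10 no-port MEM/BR
#7 head=11: beq.BR/and.ALU i11&i12 2-wide
#8 head=13: sll.ALU i13 tail

CYCLES = 9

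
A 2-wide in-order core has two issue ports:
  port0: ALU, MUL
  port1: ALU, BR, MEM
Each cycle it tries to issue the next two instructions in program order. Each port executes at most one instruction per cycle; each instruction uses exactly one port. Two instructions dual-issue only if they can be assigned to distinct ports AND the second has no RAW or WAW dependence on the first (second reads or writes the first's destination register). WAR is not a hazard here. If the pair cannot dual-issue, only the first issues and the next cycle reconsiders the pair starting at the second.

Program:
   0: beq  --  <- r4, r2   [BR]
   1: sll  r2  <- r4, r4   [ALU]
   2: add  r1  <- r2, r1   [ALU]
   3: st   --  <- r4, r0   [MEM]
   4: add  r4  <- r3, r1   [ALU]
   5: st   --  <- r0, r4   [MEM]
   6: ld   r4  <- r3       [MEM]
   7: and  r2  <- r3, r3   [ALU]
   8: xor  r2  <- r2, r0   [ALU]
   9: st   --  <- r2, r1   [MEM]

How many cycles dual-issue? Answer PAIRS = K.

#0 head=0: beq.BR sll.ALU i0+i1 dual
#1 head=2: add.ALU st.MEM i2+i3 dual
#2 head=4: add.ALU i4 RAW r4
#3 head=5: st.MEM i5 no-port MEM/MEM
#4 head=6: ld.MEM and.ALU i6+i7 dual
#5 head=8: xor.ALU i8 RAW r2
#6 head=9: st.MEM i9 tail

PAIRS = 3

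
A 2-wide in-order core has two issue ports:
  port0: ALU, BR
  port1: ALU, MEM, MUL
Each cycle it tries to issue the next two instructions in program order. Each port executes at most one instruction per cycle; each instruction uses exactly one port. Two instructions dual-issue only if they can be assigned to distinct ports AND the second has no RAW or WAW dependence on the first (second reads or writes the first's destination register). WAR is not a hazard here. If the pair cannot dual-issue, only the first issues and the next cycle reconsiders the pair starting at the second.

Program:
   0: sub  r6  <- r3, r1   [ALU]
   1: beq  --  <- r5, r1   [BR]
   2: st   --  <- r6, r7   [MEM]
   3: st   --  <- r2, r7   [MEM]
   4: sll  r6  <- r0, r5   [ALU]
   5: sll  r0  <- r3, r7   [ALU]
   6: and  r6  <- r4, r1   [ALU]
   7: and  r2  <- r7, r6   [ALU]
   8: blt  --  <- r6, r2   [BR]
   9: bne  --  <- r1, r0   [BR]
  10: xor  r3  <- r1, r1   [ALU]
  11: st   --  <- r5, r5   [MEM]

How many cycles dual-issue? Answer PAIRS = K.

PAIRS = 4

[0] i0,i1  sub;beq  -- pair
[1] i2  st  -- no-port MEM/MEM
[2] i3,i4  st;sll  -- pair
[3] i5,i6  sll;and  -- pair
[4] i7  and  -- RAW r2
[5] i8  blt  -- no-port BR/BR
[6] i9,i10  bne;xor  -- pair
[7] i11  st  -- tail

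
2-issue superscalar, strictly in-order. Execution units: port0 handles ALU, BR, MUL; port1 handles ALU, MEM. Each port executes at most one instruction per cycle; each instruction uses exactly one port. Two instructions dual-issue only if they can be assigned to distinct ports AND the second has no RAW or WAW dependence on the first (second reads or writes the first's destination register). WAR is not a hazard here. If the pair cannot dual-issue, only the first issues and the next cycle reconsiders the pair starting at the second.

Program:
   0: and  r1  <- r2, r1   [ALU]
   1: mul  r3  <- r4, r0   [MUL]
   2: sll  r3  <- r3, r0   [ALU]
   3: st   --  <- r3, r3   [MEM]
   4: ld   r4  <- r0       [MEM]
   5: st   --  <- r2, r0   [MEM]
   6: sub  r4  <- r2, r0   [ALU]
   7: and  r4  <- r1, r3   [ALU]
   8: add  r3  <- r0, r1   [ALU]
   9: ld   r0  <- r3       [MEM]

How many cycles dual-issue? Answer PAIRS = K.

[0] i0+i1  and/mul  -- dual
[1] i2  sll  -- RAW r3
[2] i3  st  -- no-port MEM/MEM
[3] i4  ld  -- no-port MEM/MEM
[4] i5+i6  st/sub  -- dual
[5] i7+i8  and/add  -- dual
[6] i9  ld  -- tail

PAIRS = 3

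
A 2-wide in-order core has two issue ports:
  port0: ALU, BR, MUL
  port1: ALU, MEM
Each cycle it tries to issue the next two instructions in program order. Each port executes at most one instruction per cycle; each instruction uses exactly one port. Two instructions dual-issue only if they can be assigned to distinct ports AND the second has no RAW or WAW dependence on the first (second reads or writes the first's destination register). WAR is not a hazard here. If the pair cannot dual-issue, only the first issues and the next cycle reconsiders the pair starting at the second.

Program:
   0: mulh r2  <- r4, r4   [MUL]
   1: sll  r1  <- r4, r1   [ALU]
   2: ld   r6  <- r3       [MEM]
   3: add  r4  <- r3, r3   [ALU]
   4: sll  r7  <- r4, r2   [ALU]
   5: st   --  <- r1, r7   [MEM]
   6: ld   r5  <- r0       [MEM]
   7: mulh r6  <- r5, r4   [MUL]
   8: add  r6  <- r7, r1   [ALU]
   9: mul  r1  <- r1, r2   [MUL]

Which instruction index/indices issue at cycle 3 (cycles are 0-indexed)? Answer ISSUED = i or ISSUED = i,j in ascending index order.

ISSUED = 5

t=0 i0&i1:mulh.MUL;sll.ALU ; pair
t=1 i2&i3:ld.MEM;add.ALU ; pair
t=2 i4:sll.ALU ; RAW r7
t=3 i5:st.MEM ; no-port MEM/MEM
t=4 i6:ld.MEM ; RAW r5
t=5 i7:mulh.MUL ; WAW r6
t=6 i8&i9:add.ALU;mul.MUL ; pair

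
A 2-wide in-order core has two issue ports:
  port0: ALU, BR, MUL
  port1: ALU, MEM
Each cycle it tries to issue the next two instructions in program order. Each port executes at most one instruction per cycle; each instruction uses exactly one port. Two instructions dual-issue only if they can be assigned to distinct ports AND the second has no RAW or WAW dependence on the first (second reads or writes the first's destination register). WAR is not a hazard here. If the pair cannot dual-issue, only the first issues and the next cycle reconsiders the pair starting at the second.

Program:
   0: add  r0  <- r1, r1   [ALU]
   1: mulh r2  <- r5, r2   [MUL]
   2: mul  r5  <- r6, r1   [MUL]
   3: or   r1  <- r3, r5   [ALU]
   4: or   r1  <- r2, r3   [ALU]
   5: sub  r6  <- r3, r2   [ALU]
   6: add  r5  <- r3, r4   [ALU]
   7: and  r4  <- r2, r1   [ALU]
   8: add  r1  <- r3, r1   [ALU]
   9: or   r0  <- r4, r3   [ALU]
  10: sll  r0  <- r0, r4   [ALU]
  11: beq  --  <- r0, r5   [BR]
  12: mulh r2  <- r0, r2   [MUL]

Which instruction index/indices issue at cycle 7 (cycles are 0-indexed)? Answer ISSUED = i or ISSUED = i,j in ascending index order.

ISSUED = 11

0. add.ALU;mulh.MUL @i0+i1  | dual
1. mul.MUL @i2  | RAW r5
2. or.ALU @i3  | WAW r1
3. or.ALU;sub.ALU @i4+i5  | dual
4. add.ALU;and.ALU @i6+i7  | dual
5. add.ALU;or.ALU @i8+i9  | dual
6. sll.ALU @i10  | RAW r0
7. beq.BR @i11  | no-port BR/MUL
8. mulh.MUL @i12  | tail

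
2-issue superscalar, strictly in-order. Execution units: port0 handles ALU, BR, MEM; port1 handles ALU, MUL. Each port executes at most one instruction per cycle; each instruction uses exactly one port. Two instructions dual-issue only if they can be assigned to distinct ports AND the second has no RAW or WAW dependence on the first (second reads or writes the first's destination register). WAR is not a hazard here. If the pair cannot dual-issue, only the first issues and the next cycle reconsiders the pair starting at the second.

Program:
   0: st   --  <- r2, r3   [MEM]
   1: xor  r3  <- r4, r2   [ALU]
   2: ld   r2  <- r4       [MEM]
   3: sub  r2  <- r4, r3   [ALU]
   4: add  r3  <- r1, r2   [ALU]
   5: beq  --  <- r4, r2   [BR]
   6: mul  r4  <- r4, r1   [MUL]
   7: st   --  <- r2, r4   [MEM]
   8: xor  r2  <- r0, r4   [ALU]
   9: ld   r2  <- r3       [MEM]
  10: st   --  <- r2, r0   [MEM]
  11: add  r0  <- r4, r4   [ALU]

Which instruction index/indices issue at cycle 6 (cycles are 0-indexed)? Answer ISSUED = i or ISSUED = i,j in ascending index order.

c0: i0,i1 st.MEM+xor.ALU  pair
c1: i2 ld.MEM  WAW r2
c2: i3 sub.ALU  RAW r2
c3: i4,i5 add.ALU+beq.BR  pair
c4: i6 mul.MUL  RAW r4
c5: i7,i8 st.MEM+xor.ALU  pair
c6: i9 ld.MEM  no-port MEM/MEM
c7: i10,i11 st.MEM+add.ALU  pair

ISSUED = 9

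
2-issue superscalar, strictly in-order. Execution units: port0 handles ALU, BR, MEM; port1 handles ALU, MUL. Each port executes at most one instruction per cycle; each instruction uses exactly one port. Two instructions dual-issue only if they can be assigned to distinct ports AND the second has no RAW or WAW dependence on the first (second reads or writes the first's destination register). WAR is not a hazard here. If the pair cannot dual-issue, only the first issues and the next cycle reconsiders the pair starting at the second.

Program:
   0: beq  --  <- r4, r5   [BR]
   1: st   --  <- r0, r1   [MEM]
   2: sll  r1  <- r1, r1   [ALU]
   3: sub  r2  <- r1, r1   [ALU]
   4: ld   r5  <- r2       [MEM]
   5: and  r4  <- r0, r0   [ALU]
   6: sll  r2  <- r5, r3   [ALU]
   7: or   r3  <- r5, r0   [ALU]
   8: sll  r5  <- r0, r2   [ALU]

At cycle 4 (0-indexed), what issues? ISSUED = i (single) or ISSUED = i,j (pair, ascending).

[0] i0  beq.BR  -- no-port BR/MEM
[1] i1,i2  st.MEM/sll.ALU  -- 2-wide
[2] i3  sub.ALU  -- RAW r2
[3] i4,i5  ld.MEM/and.ALU  -- 2-wide
[4] i6,i7  sll.ALU/or.ALU  -- 2-wide
[5] i8  sll.ALU  -- tail

ISSUED = 6,7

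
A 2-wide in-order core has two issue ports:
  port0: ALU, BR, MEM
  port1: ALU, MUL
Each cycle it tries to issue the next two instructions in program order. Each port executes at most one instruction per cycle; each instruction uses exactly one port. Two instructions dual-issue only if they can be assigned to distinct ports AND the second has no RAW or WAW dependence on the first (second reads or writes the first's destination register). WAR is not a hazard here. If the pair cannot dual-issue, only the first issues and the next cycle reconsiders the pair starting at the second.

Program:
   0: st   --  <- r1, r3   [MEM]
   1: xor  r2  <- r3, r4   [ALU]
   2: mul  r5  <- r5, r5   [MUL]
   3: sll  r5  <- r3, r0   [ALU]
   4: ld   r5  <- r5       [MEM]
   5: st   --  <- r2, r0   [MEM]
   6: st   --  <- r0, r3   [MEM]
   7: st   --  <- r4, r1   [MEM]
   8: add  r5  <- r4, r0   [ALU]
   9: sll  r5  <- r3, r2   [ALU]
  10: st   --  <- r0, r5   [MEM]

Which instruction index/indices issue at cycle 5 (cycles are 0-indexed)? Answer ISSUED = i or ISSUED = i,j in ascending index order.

  cy0 -> i0/i1 (st.MEM+xor.ALU) 2-wide
  cy1 -> i2 (mul.MUL) WAW r5
  cy2 -> i3 (sll.ALU) RAW+WAW r5
  cy3 -> i4 (ld.MEM) no-port MEM/MEM
  cy4 -> i5 (st.MEM) no-port MEM/MEM
  cy5 -> i6 (st.MEM) no-port MEM/MEM
  cy6 -> i7/i8 (st.MEM+add.ALU) 2-wide
  cy7 -> i9 (sll.ALU) RAW r5
  cy8 -> i10 (st.MEM) tail

ISSUED = 6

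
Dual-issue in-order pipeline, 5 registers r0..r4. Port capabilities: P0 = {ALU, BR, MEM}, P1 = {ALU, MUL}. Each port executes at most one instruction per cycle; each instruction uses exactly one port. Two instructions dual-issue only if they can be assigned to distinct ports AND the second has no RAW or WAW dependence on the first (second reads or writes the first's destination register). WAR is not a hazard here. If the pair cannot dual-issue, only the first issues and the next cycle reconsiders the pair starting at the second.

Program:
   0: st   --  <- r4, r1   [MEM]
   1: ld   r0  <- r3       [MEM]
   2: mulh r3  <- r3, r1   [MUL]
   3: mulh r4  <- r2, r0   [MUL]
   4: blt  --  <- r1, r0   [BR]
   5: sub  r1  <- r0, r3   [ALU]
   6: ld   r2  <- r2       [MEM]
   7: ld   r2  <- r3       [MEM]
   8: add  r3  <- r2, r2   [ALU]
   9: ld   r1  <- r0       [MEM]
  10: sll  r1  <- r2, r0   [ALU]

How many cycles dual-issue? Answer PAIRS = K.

PAIRS = 4

c0: i0 st  no-port MEM/MEM
c1: i1+i2 ld;mulh  pair
c2: i3+i4 mulh;blt  pair
c3: i5+i6 sub;ld  pair
c4: i7 ld  RAW r2
c5: i8+i9 add;ld  pair
c6: i10 sll  tail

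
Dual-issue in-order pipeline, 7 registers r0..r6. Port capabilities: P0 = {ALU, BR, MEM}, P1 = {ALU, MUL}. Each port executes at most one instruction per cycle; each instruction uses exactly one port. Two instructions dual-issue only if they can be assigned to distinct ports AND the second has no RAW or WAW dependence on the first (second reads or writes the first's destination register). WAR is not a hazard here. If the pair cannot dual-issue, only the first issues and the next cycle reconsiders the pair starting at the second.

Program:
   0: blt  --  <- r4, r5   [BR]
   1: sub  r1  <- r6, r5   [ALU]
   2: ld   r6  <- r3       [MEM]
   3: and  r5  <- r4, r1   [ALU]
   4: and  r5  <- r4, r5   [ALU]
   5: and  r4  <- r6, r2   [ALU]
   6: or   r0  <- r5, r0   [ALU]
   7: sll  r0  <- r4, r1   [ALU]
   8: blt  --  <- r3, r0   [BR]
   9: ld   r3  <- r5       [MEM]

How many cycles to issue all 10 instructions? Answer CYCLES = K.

CYCLES = 7

#0 head=0: blt.BR+sub.ALU i0,i1 2-wide
#1 head=2: ld.MEM+and.ALU i2,i3 2-wide
#2 head=4: and.ALU+and.ALU i4,i5 2-wide
#3 head=6: or.ALU i6 WAW r0
#4 head=7: sll.ALU i7 RAW r0
#5 head=8: blt.BR i8 no-port BR/MEM
#6 head=9: ld.MEM i9 tail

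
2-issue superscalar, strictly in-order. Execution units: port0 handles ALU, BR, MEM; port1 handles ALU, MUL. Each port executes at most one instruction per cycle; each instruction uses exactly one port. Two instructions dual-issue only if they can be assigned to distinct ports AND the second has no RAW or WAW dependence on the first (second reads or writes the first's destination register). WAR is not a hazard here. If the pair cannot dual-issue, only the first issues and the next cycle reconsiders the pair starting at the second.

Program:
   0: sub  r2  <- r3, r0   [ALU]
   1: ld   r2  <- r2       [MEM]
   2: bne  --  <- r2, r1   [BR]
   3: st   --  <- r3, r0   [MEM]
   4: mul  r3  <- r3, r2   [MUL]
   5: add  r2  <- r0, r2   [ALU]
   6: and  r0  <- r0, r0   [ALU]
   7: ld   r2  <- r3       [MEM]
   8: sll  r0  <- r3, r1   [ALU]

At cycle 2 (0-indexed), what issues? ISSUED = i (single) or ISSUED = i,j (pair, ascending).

ISSUED = 2

t=0 i0:sub ; RAW+WAW r2
t=1 i1:ld ; no-port MEM/BR
t=2 i2:bne ; no-port BR/MEM
t=3 i3+i4:st+mul ; 2-wide
t=4 i5+i6:add+and ; 2-wide
t=5 i7+i8:ld+sll ; 2-wide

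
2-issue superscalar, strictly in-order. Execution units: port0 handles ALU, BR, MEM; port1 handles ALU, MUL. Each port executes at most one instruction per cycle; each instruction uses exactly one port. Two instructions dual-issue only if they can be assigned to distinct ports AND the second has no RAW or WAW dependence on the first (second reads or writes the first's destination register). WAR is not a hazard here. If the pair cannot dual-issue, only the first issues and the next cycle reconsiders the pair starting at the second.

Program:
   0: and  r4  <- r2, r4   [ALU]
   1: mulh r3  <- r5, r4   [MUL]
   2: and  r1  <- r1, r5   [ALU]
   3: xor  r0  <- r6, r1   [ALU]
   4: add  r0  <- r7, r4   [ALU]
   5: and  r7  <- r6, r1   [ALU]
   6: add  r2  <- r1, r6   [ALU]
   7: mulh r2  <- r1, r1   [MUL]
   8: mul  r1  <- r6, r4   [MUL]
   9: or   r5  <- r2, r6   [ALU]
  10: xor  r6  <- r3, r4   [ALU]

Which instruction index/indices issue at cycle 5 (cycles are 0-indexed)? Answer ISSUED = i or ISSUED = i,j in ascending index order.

  cy0 -> i0 (and.ALU) RAW r4
  cy1 -> i1+i2 (mulh.MUL+and.ALU) dual
  cy2 -> i3 (xor.ALU) WAW r0
  cy3 -> i4+i5 (add.ALU+and.ALU) dual
  cy4 -> i6 (add.ALU) WAW r2
  cy5 -> i7 (mulh.MUL) no-port MUL/MUL
  cy6 -> i8+i9 (mul.MUL+or.ALU) dual
  cy7 -> i10 (xor.ALU) tail

ISSUED = 7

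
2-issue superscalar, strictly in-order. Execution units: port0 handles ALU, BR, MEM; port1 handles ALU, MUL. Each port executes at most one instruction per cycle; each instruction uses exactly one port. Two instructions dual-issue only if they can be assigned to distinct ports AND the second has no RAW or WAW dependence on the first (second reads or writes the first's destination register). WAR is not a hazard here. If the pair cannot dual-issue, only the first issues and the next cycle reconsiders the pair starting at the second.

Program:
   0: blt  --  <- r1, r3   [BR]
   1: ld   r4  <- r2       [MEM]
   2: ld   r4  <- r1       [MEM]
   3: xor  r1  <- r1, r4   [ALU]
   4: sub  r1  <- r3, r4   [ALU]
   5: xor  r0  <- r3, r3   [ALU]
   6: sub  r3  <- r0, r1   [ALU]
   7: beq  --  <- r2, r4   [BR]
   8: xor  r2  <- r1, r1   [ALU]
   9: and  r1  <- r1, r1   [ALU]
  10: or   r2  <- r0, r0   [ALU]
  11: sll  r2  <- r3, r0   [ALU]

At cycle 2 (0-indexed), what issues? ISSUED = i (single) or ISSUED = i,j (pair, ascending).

c0: i0 blt  no-port BR/MEM
c1: i1 ld  no-port MEM/MEM
c2: i2 ld  RAW r4
c3: i3 xor  WAW r1
c4: i4+i5 sub+xor  2-wide
c5: i6+i7 sub+beq  2-wide
c6: i8+i9 xor+and  2-wide
c7: i10 or  WAW r2
c8: i11 sll  tail

ISSUED = 2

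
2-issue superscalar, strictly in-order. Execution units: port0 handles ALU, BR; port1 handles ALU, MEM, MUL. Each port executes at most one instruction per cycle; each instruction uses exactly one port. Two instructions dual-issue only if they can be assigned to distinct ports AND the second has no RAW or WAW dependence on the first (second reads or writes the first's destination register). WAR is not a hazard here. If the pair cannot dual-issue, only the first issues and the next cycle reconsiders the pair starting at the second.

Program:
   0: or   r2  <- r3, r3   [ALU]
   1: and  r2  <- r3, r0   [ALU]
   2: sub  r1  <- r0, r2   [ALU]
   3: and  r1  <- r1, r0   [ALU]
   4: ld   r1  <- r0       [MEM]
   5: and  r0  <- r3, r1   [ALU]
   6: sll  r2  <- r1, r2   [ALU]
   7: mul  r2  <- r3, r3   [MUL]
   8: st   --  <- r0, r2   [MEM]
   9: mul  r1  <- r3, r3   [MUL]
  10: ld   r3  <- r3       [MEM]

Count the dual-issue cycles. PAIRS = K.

c0: i0 or.ALU  WAW r2
c1: i1 and.ALU  RAW r2
c2: i2 sub.ALU  RAW+WAW r1
c3: i3 and.ALU  WAW r1
c4: i4 ld.MEM  RAW r1
c5: i5+i6 and.ALU;sll.ALU  dual
c6: i7 mul.MUL  no-port MUL/MEM
c7: i8 st.MEM  no-port MEM/MUL
c8: i9 mul.MUL  no-port MUL/MEM
c9: i10 ld.MEM  tail

PAIRS = 1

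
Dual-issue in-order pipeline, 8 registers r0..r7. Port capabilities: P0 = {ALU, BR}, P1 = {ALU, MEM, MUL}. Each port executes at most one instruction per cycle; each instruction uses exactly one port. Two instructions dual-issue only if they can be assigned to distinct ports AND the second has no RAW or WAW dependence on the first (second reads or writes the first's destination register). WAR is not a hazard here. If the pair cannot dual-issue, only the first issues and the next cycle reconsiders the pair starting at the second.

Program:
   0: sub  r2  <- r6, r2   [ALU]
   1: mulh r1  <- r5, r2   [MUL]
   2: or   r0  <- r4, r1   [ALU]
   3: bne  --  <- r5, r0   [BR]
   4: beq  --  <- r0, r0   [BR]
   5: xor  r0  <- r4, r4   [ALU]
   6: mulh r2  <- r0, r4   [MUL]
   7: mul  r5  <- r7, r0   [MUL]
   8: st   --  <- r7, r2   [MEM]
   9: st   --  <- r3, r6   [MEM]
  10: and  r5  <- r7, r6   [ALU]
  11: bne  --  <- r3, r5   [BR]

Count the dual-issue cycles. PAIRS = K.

PAIRS = 2

  cy0 -> i0 (sub) RAW r2
  cy1 -> i1 (mulh) RAW r1
  cy2 -> i2 (or) RAW r0
  cy3 -> i3 (bne) no-port BR/BR
  cy4 -> i4+i5 (beq;xor) pair
  cy5 -> i6 (mulh) no-port MUL/MUL
  cy6 -> i7 (mul) no-port MUL/MEM
  cy7 -> i8 (st) no-port MEM/MEM
  cy8 -> i9+i10 (st;and) pair
  cy9 -> i11 (bne) tail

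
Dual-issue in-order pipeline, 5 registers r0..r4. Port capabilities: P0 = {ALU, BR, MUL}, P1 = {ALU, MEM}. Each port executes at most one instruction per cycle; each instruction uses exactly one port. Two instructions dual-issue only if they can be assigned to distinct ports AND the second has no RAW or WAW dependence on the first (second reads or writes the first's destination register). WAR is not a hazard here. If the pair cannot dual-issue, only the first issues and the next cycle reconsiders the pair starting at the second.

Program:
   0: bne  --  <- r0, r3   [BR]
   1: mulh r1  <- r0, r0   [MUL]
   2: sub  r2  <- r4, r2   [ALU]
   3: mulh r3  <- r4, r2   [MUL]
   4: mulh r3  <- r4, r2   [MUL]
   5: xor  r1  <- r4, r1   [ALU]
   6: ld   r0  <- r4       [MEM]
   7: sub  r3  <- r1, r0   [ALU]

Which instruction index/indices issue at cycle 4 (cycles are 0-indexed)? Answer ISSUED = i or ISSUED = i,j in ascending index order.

c0: i0 bne.BR  no-port BR/MUL
c1: i1,i2 mulh.MUL+sub.ALU  pair
c2: i3 mulh.MUL  no-port MUL/MUL
c3: i4,i5 mulh.MUL+xor.ALU  pair
c4: i6 ld.MEM  RAW r0
c5: i7 sub.ALU  tail

ISSUED = 6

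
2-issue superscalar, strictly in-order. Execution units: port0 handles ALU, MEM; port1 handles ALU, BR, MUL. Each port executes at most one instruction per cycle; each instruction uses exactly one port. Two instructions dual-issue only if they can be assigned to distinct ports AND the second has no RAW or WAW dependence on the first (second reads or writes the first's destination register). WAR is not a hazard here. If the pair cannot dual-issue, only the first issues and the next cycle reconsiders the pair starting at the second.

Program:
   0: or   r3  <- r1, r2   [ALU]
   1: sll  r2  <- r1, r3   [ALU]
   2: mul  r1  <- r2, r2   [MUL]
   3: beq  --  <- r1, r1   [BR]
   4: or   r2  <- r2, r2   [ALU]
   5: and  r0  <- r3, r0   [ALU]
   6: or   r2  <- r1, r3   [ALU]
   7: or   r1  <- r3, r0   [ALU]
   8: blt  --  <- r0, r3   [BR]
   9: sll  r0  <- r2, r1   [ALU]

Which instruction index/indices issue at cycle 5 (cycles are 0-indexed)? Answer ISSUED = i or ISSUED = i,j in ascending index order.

0. or.ALU @i0  | RAW r3
1. sll.ALU @i1  | RAW r2
2. mul.MUL @i2  | no-port MUL/BR
3. beq.BR or.ALU @i3,i4  | 2-wide
4. and.ALU or.ALU @i5,i6  | 2-wide
5. or.ALU blt.BR @i7,i8  | 2-wide
6. sll.ALU @i9  | tail

ISSUED = 7,8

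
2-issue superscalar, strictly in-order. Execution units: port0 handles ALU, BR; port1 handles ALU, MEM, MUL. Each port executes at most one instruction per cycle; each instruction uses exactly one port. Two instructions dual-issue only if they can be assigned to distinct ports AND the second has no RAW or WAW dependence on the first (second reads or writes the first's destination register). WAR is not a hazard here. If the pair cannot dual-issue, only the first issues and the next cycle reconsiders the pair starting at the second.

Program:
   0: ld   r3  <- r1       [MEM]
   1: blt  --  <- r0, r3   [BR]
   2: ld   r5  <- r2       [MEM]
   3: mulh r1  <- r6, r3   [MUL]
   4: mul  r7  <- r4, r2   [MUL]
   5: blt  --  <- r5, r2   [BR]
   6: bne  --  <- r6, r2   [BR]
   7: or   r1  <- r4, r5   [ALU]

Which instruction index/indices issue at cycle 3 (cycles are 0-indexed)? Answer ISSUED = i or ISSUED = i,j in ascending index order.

ISSUED = 4,5

t=0 i0:ld ; RAW r3
t=1 i1&i2:blt/ld ; 2-wide
t=2 i3:mulh ; no-port MUL/MUL
t=3 i4&i5:mul/blt ; 2-wide
t=4 i6&i7:bne/or ; 2-wide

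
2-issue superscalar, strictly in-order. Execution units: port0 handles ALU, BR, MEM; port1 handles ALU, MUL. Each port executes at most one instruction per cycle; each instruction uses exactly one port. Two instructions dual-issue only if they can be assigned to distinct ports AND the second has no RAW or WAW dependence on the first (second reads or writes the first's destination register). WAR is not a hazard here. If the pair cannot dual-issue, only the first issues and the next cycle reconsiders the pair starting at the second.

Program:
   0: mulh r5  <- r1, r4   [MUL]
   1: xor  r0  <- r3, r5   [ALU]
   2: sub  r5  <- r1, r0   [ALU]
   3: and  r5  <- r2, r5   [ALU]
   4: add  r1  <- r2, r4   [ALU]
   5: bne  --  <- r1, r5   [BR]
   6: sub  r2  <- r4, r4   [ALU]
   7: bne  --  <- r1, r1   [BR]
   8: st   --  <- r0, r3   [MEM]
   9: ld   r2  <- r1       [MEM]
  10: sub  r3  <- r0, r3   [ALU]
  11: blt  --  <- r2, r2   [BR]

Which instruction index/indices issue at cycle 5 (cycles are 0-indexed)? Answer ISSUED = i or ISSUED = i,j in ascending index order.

ISSUED = 7

t=0 i0:mulh.MUL ; RAW r5
t=1 i1:xor.ALU ; RAW r0
t=2 i2:sub.ALU ; RAW+WAW r5
t=3 i3/i4:and.ALU add.ALU ; 2-wide
t=4 i5/i6:bne.BR sub.ALU ; 2-wide
t=5 i7:bne.BR ; no-port BR/MEM
t=6 i8:st.MEM ; no-port MEM/MEM
t=7 i9/i10:ld.MEM sub.ALU ; 2-wide
t=8 i11:blt.BR ; tail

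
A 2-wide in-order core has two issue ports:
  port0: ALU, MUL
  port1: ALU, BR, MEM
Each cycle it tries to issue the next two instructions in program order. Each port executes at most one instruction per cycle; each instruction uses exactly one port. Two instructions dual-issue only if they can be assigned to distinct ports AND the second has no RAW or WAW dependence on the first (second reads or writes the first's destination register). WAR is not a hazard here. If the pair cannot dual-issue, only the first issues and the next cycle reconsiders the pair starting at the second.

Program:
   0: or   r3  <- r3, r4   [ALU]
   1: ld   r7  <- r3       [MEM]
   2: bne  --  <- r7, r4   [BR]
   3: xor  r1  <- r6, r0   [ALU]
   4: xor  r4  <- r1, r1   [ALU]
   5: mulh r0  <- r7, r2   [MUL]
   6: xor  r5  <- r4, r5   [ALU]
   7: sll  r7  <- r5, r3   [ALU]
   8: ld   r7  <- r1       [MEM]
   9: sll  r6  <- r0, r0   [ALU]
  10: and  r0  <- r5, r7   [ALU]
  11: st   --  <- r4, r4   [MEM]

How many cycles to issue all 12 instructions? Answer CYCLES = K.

CYCLES = 8

  cy0 -> i0 (or.ALU) RAW r3
  cy1 -> i1 (ld.MEM) no-port MEM/BR
  cy2 -> i2/i3 (bne.BR;xor.ALU) 2-wide
  cy3 -> i4/i5 (xor.ALU;mulh.MUL) 2-wide
  cy4 -> i6 (xor.ALU) RAW r5
  cy5 -> i7 (sll.ALU) WAW r7
  cy6 -> i8/i9 (ld.MEM;sll.ALU) 2-wide
  cy7 -> i10/i11 (and.ALU;st.MEM) 2-wide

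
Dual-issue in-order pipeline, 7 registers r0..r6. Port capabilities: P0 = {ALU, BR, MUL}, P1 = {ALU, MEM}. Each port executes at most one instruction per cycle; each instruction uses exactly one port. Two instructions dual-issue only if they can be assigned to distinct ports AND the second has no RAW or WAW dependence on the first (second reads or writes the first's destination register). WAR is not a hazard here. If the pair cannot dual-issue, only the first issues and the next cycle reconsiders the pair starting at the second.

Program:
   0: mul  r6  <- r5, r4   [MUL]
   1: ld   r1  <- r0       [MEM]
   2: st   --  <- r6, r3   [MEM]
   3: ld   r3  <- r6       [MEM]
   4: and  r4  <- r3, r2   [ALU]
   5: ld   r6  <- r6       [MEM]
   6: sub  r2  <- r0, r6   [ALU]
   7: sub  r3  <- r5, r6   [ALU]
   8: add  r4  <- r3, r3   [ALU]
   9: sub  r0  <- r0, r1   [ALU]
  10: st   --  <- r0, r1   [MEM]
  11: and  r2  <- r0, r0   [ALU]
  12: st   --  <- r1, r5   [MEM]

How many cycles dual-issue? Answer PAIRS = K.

[0] i0+i1  mul.MUL/ld.MEM  -- 2-wide
[1] i2  st.MEM  -- no-port MEM/MEM
[2] i3  ld.MEM  -- RAW r3
[3] i4+i5  and.ALU/ld.MEM  -- 2-wide
[4] i6+i7  sub.ALU/sub.ALU  -- 2-wide
[5] i8+i9  add.ALU/sub.ALU  -- 2-wide
[6] i10+i11  st.MEM/and.ALU  -- 2-wide
[7] i12  st.MEM  -- tail

PAIRS = 5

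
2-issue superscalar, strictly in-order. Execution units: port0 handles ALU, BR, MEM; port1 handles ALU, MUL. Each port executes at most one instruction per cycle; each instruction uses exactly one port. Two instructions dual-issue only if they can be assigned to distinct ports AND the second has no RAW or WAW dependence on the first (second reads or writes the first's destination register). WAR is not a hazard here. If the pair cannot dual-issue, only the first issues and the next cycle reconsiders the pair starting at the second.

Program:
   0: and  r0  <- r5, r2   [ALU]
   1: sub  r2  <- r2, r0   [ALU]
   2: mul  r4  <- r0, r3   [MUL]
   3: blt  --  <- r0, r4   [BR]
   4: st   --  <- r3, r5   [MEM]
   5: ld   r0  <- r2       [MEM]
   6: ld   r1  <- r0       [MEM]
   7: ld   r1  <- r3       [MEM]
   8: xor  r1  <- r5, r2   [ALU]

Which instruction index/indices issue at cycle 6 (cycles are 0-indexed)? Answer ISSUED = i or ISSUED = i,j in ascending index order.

ISSUED = 7

  cy0 -> i0 (and.ALU) RAW r0
  cy1 -> i1/i2 (sub.ALU;mul.MUL) 2-wide
  cy2 -> i3 (blt.BR) no-port BR/MEM
  cy3 -> i4 (st.MEM) no-port MEM/MEM
  cy4 -> i5 (ld.MEM) no-port MEM/MEM
  cy5 -> i6 (ld.MEM) no-port MEM/MEM
  cy6 -> i7 (ld.MEM) WAW r1
  cy7 -> i8 (xor.ALU) tail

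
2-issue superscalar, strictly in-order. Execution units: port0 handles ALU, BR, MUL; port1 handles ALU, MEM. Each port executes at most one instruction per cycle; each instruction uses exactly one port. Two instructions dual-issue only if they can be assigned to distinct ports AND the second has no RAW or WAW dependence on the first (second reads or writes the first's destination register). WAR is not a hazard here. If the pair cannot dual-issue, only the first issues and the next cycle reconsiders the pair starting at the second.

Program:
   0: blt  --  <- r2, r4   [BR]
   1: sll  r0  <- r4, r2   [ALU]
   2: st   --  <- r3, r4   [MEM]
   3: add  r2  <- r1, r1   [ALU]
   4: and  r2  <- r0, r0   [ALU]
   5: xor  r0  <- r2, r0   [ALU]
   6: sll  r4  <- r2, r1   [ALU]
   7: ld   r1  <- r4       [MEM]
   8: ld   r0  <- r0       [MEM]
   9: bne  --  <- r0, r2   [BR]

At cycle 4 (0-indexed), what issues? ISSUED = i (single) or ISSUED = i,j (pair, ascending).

ISSUED = 7

#0 head=0: blt.BR+sll.ALU i0/i1 pair
#1 head=2: st.MEM+add.ALU i2/i3 pair
#2 head=4: and.ALU i4 RAW r2
#3 head=5: xor.ALU+sll.ALU i5/i6 pair
#4 head=7: ld.MEM i7 no-port MEM/MEM
#5 head=8: ld.MEM i8 RAW r0
#6 head=9: bne.BR i9 tail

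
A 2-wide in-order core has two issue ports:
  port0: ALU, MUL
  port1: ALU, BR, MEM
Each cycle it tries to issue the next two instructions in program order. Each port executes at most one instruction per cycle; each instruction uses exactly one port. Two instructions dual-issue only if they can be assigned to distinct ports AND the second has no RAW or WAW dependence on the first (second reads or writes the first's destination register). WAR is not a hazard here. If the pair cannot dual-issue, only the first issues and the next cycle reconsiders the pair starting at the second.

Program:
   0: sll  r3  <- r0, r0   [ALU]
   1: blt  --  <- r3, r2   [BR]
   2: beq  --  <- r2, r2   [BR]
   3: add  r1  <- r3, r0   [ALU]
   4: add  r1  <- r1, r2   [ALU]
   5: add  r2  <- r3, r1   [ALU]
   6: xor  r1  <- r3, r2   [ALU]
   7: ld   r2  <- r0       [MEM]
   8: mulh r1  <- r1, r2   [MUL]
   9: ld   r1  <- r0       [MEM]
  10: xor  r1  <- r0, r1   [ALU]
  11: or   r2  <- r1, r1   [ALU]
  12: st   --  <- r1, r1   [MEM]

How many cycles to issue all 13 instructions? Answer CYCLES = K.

CYCLES = 10

t=0 i0:sll ; RAW r3
t=1 i1:blt ; no-port BR/BR
t=2 i2+i3:beq add ; pair
t=3 i4:add ; RAW r1
t=4 i5:add ; RAW r2
t=5 i6+i7:xor ld ; pair
t=6 i8:mulh ; WAW r1
t=7 i9:ld ; RAW+WAW r1
t=8 i10:xor ; RAW r1
t=9 i11+i12:or st ; pair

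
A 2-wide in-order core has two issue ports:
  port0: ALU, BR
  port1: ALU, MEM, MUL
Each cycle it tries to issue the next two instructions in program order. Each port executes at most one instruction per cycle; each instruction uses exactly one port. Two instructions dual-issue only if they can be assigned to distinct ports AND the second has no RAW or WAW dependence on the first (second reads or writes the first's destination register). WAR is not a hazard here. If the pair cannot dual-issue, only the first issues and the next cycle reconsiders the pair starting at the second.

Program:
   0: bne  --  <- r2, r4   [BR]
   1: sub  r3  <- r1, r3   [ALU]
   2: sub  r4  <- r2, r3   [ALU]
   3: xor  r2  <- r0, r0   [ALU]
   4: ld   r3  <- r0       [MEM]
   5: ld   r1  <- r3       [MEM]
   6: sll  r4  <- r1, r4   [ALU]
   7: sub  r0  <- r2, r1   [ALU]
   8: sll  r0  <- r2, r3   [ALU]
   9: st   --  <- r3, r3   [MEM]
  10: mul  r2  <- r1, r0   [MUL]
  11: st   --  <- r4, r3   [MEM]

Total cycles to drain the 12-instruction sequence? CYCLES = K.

CYCLES = 8

t=0 i0+i1:bne.BR+sub.ALU ; 2-wide
t=1 i2+i3:sub.ALU+xor.ALU ; 2-wide
t=2 i4:ld.MEM ; no-port MEM/MEM
t=3 i5:ld.MEM ; RAW r1
t=4 i6+i7:sll.ALU+sub.ALU ; 2-wide
t=5 i8+i9:sll.ALU+st.MEM ; 2-wide
t=6 i10:mul.MUL ; no-port MUL/MEM
t=7 i11:st.MEM ; tail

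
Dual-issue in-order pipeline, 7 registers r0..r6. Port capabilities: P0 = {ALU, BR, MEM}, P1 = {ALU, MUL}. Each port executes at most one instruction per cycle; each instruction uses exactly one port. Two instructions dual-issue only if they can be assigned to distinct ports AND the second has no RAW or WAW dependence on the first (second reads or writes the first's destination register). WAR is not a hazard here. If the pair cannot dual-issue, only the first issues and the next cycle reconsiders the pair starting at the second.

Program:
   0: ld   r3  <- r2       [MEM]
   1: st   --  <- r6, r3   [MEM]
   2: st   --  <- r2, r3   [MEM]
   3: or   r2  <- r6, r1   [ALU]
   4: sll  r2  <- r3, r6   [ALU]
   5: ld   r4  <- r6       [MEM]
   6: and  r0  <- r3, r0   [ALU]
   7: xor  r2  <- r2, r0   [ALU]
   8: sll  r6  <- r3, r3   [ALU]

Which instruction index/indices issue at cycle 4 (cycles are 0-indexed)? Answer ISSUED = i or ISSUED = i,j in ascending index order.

ISSUED = 6

[0] i0  ld.MEM  -- no-port MEM/MEM
[1] i1  st.MEM  -- no-port MEM/MEM
[2] i2&i3  st.MEM+or.ALU  -- 2-wide
[3] i4&i5  sll.ALU+ld.MEM  -- 2-wide
[4] i6  and.ALU  -- RAW r0
[5] i7&i8  xor.ALU+sll.ALU  -- 2-wide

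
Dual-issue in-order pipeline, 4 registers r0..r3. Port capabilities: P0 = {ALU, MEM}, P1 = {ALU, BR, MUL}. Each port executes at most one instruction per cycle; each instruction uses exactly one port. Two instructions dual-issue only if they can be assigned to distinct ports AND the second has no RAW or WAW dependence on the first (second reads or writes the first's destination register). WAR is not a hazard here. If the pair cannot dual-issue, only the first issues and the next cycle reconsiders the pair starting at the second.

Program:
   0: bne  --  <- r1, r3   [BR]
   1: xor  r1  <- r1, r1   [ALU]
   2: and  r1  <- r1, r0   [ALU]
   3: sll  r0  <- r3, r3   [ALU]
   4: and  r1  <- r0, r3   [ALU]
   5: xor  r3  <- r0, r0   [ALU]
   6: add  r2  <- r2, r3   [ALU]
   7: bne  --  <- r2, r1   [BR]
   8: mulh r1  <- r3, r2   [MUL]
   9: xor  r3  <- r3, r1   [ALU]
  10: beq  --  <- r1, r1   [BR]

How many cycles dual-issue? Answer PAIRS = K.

0. bne.BR+xor.ALU @i0&i1  | dual
1. and.ALU+sll.ALU @i2&i3  | dual
2. and.ALU+xor.ALU @i4&i5  | dual
3. add.ALU @i6  | RAW r2
4. bne.BR @i7  | no-port BR/MUL
5. mulh.MUL @i8  | RAW r1
6. xor.ALU+beq.BR @i9&i10  | dual

PAIRS = 4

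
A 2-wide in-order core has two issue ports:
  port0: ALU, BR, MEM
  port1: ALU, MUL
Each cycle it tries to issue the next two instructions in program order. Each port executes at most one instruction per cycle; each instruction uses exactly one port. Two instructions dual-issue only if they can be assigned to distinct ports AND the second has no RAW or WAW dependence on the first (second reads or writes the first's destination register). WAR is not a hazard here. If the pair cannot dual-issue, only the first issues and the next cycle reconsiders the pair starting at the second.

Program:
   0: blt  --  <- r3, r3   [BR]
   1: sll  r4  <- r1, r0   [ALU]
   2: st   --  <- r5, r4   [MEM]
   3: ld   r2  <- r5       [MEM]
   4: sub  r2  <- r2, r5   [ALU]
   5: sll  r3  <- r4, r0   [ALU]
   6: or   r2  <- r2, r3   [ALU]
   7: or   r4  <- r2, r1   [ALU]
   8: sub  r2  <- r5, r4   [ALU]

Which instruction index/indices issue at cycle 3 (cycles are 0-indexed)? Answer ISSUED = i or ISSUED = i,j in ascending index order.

ISSUED = 4,5

[0] i0+i1  blt.BR+sll.ALU  -- pair
[1] i2  st.MEM  -- no-port MEM/MEM
[2] i3  ld.MEM  -- RAW+WAW r2
[3] i4+i5  sub.ALU+sll.ALU  -- pair
[4] i6  or.ALU  -- RAW r2
[5] i7  or.ALU  -- RAW r4
[6] i8  sub.ALU  -- tail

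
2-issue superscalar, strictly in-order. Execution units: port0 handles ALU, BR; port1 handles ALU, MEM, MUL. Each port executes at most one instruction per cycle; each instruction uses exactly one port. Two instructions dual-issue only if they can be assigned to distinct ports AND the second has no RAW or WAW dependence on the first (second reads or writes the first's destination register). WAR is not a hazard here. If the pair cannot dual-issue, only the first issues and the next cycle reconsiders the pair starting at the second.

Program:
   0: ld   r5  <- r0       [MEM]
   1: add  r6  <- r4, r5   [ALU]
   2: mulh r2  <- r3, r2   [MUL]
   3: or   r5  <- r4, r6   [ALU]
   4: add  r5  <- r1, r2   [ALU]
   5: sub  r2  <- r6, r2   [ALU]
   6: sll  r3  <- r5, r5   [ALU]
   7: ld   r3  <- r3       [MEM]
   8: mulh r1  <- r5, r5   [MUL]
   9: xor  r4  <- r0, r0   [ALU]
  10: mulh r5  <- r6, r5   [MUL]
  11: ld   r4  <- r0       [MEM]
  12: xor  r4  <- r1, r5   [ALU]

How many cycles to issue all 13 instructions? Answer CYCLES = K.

t=0 i0:ld ; RAW r5
t=1 i1/i2:add/mulh ; pair
t=2 i3:or ; WAW r5
t=3 i4/i5:add/sub ; pair
t=4 i6:sll ; RAW+WAW r3
t=5 i7:ld ; no-port MEM/MUL
t=6 i8/i9:mulh/xor ; pair
t=7 i10:mulh ; no-port MUL/MEM
t=8 i11:ld ; WAW r4
t=9 i12:xor ; tail

CYCLES = 10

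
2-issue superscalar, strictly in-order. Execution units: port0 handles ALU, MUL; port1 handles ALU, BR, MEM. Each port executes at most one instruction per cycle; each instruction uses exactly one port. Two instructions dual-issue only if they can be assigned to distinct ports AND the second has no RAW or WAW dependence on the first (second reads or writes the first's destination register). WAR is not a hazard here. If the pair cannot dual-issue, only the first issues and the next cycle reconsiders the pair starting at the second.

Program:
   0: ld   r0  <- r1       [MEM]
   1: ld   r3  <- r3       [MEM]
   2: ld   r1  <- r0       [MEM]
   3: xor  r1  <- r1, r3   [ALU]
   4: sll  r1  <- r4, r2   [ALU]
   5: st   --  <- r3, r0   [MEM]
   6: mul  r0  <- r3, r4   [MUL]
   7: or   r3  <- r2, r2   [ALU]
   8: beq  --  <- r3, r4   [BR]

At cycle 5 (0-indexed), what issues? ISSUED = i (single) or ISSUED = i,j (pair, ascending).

ISSUED = 6,7

#0 head=0: ld.MEM i0 no-port MEM/MEM
#1 head=1: ld.MEM i1 no-port MEM/MEM
#2 head=2: ld.MEM i2 RAW+WAW r1
#3 head=3: xor.ALU i3 WAW r1
#4 head=4: sll.ALU st.MEM i4+i5 dual
#5 head=6: mul.MUL or.ALU i6+i7 dual
#6 head=8: beq.BR i8 tail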